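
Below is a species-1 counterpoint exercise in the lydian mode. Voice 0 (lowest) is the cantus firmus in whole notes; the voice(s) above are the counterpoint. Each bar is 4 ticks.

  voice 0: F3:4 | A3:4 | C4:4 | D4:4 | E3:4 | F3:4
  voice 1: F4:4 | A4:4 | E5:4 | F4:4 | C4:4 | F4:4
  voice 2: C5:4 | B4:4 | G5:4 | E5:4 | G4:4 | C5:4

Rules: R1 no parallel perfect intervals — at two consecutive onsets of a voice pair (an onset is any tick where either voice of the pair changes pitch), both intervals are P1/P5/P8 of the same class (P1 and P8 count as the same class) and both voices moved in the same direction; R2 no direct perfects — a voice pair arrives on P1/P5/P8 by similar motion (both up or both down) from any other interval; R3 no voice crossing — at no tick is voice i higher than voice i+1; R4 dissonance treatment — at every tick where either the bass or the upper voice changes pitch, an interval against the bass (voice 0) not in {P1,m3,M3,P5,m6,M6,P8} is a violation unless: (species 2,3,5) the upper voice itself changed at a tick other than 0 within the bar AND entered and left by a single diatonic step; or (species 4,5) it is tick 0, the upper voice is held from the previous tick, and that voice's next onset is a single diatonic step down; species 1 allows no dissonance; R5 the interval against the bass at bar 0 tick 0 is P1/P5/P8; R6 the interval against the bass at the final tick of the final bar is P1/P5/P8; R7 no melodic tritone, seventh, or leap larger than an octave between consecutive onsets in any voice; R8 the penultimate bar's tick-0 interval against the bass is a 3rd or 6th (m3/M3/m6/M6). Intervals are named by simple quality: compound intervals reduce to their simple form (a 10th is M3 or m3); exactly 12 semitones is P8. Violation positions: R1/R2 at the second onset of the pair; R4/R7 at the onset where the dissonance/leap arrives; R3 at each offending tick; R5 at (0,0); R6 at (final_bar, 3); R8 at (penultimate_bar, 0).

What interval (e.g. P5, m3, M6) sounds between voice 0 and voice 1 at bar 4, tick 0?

m6

voice 0=E3 voice 1=C4 -> m6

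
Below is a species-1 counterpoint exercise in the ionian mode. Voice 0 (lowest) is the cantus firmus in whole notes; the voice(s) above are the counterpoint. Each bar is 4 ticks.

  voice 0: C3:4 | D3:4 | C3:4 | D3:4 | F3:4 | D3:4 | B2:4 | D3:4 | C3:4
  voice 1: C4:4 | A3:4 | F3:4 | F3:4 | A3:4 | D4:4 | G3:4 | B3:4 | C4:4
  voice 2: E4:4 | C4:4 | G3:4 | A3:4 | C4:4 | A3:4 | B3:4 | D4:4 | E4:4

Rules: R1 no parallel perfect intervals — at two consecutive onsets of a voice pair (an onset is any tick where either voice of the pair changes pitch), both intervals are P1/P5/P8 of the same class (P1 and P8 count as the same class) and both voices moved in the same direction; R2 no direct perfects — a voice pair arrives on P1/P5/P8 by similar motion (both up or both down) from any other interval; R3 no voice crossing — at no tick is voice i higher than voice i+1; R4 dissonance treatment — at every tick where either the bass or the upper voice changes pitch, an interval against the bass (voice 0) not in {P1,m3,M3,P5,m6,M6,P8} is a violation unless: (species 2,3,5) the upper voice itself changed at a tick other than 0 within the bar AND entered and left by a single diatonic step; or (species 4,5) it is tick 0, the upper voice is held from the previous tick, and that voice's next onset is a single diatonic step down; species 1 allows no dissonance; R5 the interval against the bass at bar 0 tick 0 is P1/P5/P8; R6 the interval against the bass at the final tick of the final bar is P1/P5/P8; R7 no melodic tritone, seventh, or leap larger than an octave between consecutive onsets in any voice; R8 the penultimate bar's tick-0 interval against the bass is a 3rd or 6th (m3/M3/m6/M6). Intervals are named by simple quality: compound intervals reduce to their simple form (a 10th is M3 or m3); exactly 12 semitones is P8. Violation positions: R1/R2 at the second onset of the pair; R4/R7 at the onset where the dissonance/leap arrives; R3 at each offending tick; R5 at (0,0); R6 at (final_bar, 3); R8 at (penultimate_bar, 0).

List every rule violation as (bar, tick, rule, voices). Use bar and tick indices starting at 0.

(0, 0, R5, (0, 2))
(1, 0, R4, (0, 2))
(2, 0, R2, (0, 2))
(2, 0, R4, (0, 1))
(3, 0, R1, (0, 2))
(4, 0, R1, (0, 2))
(5, 0, R1, (0, 2))
(5, 0, R3, (1, 2))
(5, 1, R3, (1, 2))
(5, 2, R3, (1, 2))
(5, 3, R3, (1, 2))
(7, 0, R1, (0, 2))
(7, 0, R8, (0, 2))
(8, 3, R6, (0, 2))

bar 0: v0=C3 v1=C4 v2=E4 downbeat M3
bar 1: v0=D3 v1=A3 v2=C4 downbeat m7
bar 2: v0=C3 v1=F3 v2=G3 downbeat P5
bar 3: v0=D3 v1=F3 v2=A3 downbeat P5
bar 4: v0=F3 v1=A3 v2=C4 downbeat P5
bar 5: v0=D3 v1=D4 v2=A3 downbeat P5
bar 6: v0=B2 v1=G3 v2=B3 downbeat P8
bar 7: v0=D3 v1=B3 v2=D4 downbeat P8
bar 8: v0=C3 v1=C4 v2=E4 downbeat M3
  -> R5 @ bar 0 tick 0 v(0, 2): opens on M3
  -> R4 @ bar 1 tick 0 v(0, 2): D3/C4 m7 untreated
  -> R2 @ bar 2 tick 0 v(0, 2): D3/C4 m7 -> C3/G3 P5 similar
  -> R4 @ bar 2 tick 0 v(0, 1): C3/F3 P4 untreated
  -> R1 @ bar 3 tick 0 v(0, 2): C3/G3 P5 -> D3/A3 P5 similar
  -> R1 @ bar 4 tick 0 v(0, 2): D3/A3 P5 -> F3/C4 P5 similar
  -> R1 @ bar 5 tick 0 v(0, 2): F3/C4 P5 -> D3/A3 P5 similar
  -> R3 @ bar 5 tick 0 v(1, 2): D4 above A3
  -> R3 @ bar 5 tick 1 v(1, 2): D4 above A3
  -> R3 @ bar 5 tick 2 v(1, 2): D4 above A3
  -> R3 @ bar 5 tick 3 v(1, 2): D4 above A3
  -> R1 @ bar 7 tick 0 v(0, 2): B2/B3 P8 -> D3/D4 P8 similar
  -> R8 @ bar 7 tick 0 v(0, 2): penult P8 not 3rd/6th
  -> R6 @ bar 8 tick 3 v(0, 2): closes on M3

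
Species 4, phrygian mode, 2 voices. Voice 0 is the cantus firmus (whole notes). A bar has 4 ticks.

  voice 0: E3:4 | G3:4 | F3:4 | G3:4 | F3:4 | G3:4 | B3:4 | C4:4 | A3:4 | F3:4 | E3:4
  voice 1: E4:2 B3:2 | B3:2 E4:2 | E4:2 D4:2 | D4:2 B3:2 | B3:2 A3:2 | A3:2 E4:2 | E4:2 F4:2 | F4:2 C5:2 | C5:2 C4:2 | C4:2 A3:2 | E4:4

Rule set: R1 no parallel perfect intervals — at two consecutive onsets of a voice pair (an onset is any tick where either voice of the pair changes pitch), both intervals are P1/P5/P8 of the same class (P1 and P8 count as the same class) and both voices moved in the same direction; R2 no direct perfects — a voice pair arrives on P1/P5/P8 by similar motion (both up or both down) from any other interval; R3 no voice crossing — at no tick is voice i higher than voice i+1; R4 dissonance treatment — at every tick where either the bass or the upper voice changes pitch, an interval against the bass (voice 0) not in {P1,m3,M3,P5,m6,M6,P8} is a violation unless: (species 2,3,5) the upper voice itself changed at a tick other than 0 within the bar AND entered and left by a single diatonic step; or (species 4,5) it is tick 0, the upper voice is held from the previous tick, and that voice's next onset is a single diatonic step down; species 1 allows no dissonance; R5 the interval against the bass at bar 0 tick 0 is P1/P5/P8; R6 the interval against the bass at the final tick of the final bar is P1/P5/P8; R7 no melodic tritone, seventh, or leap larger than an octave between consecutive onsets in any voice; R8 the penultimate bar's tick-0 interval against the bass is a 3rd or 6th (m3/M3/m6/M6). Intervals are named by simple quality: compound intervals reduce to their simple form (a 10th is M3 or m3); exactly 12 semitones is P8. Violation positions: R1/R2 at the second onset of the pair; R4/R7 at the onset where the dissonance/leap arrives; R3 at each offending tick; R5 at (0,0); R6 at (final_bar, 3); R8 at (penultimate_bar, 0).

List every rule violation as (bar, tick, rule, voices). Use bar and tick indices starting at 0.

(5, 0, R4, (0, 1))
(6, 0, R4, (0, 1))
(6, 2, R4, (0, 1))
(7, 0, R4, (0, 1))
(9, 0, R8, (0, 1))

bar 0: v0=E3 v1=E4 downbeat P8
bar 1: v0=G3 v1=B3 downbeat M3
bar 2: v0=F3 v1=E4 downbeat M7
bar 3: v0=G3 v1=D4 downbeat P5
bar 4: v0=F3 v1=B3 downbeat TT
bar 5: v0=G3 v1=A3 downbeat M2
bar 6: v0=B3 v1=E4 downbeat P4
bar 7: v0=C4 v1=F4 downbeat P4
bar 8: v0=A3 v1=C5 downbeat m3
bar 9: v0=F3 v1=C4 downbeat P5
bar 10: v0=E3 v1=E4 downbeat P8
  -> R4 @ bar 5 tick 0 v(0, 1): G3/A3 M2 untreated
  -> R4 @ bar 6 tick 0 v(0, 1): B3/E4 P4 untreated
  -> R4 @ bar 6 tick 2 v(0, 1): B3/F4 TT untreated
  -> R4 @ bar 7 tick 0 v(0, 1): C4/F4 P4 untreated
  -> R8 @ bar 9 tick 0 v(0, 1): penult P5 not 3rd/6th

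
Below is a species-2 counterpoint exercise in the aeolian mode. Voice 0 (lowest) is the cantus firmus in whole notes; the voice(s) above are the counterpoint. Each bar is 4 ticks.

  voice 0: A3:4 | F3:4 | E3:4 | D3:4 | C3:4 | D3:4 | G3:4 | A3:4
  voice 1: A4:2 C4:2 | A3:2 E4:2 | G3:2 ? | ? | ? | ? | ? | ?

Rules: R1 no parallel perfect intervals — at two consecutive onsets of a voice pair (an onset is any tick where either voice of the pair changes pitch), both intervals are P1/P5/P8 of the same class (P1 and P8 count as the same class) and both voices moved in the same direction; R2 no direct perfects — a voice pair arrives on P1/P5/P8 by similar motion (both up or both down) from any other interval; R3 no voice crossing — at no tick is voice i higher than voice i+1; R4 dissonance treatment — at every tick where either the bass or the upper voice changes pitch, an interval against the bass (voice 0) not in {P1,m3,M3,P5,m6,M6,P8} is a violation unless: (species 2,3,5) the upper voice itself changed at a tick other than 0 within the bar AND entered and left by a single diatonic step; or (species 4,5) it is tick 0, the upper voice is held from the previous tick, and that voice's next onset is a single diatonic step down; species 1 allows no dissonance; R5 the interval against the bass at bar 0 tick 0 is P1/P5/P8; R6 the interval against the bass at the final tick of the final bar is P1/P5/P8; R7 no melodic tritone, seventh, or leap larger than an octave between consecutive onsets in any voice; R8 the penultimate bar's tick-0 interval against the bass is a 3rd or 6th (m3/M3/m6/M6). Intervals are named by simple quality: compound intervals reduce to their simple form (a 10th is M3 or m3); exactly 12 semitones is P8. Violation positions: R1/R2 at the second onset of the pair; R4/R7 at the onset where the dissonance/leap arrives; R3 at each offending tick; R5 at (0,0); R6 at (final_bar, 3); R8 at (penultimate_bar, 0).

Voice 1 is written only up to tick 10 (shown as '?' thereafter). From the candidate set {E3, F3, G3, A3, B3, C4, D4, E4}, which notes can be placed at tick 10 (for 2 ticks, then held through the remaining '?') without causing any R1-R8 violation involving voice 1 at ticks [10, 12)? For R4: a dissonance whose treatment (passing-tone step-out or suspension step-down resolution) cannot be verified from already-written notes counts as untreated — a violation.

E3: legal
F3: violates R4
G3: legal
A3: violates R4
B3: legal
C4: legal
D4: violates R4
E4: legal

{B3, C4, E3, E4, G3}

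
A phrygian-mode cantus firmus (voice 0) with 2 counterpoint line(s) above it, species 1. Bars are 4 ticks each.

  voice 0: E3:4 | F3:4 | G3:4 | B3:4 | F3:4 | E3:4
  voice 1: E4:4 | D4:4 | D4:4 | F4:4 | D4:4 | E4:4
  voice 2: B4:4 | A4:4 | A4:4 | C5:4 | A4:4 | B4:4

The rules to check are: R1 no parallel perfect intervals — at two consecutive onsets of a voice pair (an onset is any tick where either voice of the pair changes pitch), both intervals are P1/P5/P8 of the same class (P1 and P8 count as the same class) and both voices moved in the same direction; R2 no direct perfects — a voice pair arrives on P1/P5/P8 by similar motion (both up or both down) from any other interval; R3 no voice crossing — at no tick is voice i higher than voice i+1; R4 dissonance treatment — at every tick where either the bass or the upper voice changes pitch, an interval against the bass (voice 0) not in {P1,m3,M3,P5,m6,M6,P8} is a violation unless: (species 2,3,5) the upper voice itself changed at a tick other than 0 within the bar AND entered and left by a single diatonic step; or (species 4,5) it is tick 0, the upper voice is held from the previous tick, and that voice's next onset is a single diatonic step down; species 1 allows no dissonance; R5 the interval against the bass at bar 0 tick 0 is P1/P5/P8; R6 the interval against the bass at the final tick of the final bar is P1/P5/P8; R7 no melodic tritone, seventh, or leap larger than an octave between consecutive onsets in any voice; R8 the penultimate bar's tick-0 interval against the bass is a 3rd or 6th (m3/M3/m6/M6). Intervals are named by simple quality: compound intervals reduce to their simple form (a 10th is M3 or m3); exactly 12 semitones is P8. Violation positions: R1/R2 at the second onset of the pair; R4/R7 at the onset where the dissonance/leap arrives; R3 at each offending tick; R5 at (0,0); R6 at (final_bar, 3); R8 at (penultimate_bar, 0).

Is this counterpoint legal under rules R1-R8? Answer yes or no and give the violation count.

bar 0: v0=E3 v1=E4 v2=B4 (P5)
bar 1: v0=F3 v1=D4 v2=A4 (M3)
bar 2: v0=G3 v1=D4 v2=A4 (M2)
bar 3: v0=B3 v1=F4 v2=C5 (m2)
bar 4: v0=F3 v1=D4 v2=A4 (M3)
bar 5: v0=E3 v1=E4 v2=B4 (P5)
  R1 @ bar1.0: E4/B4 P5 -> D4/A4 P5 similar
  R4 @ bar2.0: G3/A4 M2 untreated
  R1 @ bar3.0: D4/A4 P5 -> F4/C5 P5 similar
  R4 @ bar3.0: B3/F4 TT untreated
  R4 @ bar3.0: B3/C5 m2 untreated
  R1 @ bar4.0: F4/C5 P5 -> D4/A4 P5 similar
  R7 @ bar4.0: B3->F3 leap 6st
  R1 @ bar5.0: D4/A4 P5 -> E4/B4 P5 similar

No (8 violations)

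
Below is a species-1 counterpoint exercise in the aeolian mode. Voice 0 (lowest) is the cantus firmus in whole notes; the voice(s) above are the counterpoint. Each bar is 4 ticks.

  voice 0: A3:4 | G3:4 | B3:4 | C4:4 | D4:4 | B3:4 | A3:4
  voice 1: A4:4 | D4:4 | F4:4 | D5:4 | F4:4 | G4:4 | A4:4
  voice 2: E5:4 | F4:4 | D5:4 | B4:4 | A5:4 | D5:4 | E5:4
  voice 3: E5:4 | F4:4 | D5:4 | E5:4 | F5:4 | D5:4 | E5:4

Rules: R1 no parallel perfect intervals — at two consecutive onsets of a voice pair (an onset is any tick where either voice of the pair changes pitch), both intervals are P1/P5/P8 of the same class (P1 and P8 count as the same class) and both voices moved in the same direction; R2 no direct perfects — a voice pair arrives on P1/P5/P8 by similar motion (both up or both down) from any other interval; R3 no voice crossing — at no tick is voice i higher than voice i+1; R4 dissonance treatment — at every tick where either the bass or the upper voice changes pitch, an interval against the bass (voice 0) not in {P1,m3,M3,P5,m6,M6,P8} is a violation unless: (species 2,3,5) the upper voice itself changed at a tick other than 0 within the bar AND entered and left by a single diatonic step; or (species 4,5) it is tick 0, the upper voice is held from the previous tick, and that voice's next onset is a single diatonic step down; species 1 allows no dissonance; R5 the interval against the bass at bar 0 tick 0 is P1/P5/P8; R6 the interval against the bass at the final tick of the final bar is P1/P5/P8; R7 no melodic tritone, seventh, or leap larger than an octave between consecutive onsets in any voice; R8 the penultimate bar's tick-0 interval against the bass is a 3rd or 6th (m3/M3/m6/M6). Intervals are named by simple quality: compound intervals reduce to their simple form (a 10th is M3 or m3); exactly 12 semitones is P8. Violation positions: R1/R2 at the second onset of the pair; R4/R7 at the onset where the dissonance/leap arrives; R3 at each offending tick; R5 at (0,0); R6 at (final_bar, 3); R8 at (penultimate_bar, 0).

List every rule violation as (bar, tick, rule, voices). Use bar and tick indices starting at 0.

(1, 0, R1, (2, 3))
(1, 0, R2, (0, 1))
(1, 0, R4, (0, 2))
(1, 0, R4, (0, 3))
(1, 0, R7, (2,))
(1, 0, R7, (3,))
(2, 0, R1, (2, 3))
(2, 0, R4, (0, 1))
(3, 0, R3, (1, 2))
(3, 0, R4, (0, 1))
(3, 0, R4, (0, 2))
(3, 1, R3, (1, 2))
(3, 2, R3, (1, 2))
(3, 3, R3, (1, 2))
(4, 0, R2, (0, 2))
(4, 0, R3, (2, 3))
(4, 0, R7, (2,))
(4, 1, R3, (2, 3))
(4, 2, R3, (2, 3))
(4, 3, R3, (2, 3))
(5, 0, R2, (2, 3))
(6, 0, R1, (1, 2))
(6, 0, R1, (1, 3))
(6, 0, R1, (2, 3))

bar 0: v0=A3 v1=A4 v2=E5 v3=E5 downbeat P5
bar 1: v0=G3 v1=D4 v2=F4 v3=F4 downbeat m7
bar 2: v0=B3 v1=F4 v2=D5 v3=D5 downbeat m3
bar 3: v0=C4 v1=D5 v2=B4 v3=E5 downbeat M3
bar 4: v0=D4 v1=F4 v2=A5 v3=F5 downbeat m3
bar 5: v0=B3 v1=G4 v2=D5 v3=D5 downbeat m3
bar 6: v0=A3 v1=A4 v2=E5 v3=E5 downbeat P5
  -> R1 @ bar 1 tick 0 v(2, 3): E5/E5 P1 -> F4/F4 P1 similar
  -> R2 @ bar 1 tick 0 v(0, 1): A3/A4 P8 -> G3/D4 P5 similar
  -> R4 @ bar 1 tick 0 v(0, 2): G3/F4 m7 untreated
  -> R4 @ bar 1 tick 0 v(0, 3): G3/F4 m7 untreated
  -> R7 @ bar 1 tick 0 v(2,): E5->F4 leap 11st
  -> R7 @ bar 1 tick 0 v(3,): E5->F4 leap 11st
  -> R1 @ bar 2 tick 0 v(2, 3): F4/F4 P1 -> D5/D5 P1 similar
  -> R4 @ bar 2 tick 0 v(0, 1): B3/F4 TT untreated
  -> R3 @ bar 3 tick 0 v(1, 2): D5 above B4
  -> R4 @ bar 3 tick 0 v(0, 1): C4/D5 M2 untreated
  -> R4 @ bar 3 tick 0 v(0, 2): C4/B4 M7 untreated
  -> R3 @ bar 3 tick 1 v(1, 2): D5 above B4
  -> R3 @ bar 3 tick 2 v(1, 2): D5 above B4
  -> R3 @ bar 3 tick 3 v(1, 2): D5 above B4
  -> R2 @ bar 4 tick 0 v(0, 2): C4/B4 M7 -> D4/A5 P5 similar
  -> R3 @ bar 4 tick 0 v(2, 3): A5 above F5
  -> R7 @ bar 4 tick 0 v(2,): B4->A5 leap 10st
  -> R3 @ bar 4 tick 1 v(2, 3): A5 above F5
  -> R3 @ bar 4 tick 2 v(2, 3): A5 above F5
  -> R3 @ bar 4 tick 3 v(2, 3): A5 above F5
  -> R2 @ bar 5 tick 0 v(2, 3): A5/F5 M3 -> D5/D5 P1 similar
  -> R1 @ bar 6 tick 0 v(1, 2): G4/D5 P5 -> A4/E5 P5 similar
  -> R1 @ bar 6 tick 0 v(1, 3): G4/D5 P5 -> A4/E5 P5 similar
  -> R1 @ bar 6 tick 0 v(2, 3): D5/D5 P1 -> E5/E5 P1 similar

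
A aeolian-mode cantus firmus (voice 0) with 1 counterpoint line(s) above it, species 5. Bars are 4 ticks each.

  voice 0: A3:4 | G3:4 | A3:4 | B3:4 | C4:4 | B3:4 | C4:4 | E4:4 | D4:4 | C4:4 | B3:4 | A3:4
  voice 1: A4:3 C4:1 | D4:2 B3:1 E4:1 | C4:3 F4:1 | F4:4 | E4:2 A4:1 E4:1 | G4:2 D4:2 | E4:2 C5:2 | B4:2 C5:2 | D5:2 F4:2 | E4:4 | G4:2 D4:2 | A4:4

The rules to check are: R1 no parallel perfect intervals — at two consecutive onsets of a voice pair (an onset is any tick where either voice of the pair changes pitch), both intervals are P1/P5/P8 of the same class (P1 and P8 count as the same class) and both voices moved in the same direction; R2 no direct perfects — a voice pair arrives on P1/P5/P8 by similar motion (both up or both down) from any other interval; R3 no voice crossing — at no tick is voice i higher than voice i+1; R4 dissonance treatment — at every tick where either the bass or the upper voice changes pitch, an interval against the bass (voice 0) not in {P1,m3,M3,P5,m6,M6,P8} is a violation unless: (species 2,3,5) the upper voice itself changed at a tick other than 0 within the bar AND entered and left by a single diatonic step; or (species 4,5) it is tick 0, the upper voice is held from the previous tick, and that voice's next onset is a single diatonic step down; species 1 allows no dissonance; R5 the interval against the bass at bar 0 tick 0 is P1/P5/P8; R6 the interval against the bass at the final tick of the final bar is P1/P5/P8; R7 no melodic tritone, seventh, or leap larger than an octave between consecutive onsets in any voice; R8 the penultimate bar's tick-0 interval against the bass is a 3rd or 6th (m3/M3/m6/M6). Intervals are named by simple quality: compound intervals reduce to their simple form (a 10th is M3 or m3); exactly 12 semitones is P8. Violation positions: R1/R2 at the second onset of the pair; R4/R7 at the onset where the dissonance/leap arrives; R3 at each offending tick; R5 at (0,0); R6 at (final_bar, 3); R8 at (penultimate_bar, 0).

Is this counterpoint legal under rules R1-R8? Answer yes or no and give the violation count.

Yes (0 violations)

bar 0: v0=A3 v1=A4 (P8)
bar 1: v0=G3 v1=D4 (P5)
bar 2: v0=A3 v1=C4 (m3)
bar 3: v0=B3 v1=F4 (TT)
bar 4: v0=C4 v1=E4 (M3)
bar 5: v0=B3 v1=G4 (m6)
bar 6: v0=C4 v1=E4 (M3)
bar 7: v0=E4 v1=B4 (P5)
bar 8: v0=D4 v1=D5 (P8)
bar 9: v0=C4 v1=E4 (M3)
bar 10: v0=B3 v1=G4 (m6)
bar 11: v0=A3 v1=A4 (P8)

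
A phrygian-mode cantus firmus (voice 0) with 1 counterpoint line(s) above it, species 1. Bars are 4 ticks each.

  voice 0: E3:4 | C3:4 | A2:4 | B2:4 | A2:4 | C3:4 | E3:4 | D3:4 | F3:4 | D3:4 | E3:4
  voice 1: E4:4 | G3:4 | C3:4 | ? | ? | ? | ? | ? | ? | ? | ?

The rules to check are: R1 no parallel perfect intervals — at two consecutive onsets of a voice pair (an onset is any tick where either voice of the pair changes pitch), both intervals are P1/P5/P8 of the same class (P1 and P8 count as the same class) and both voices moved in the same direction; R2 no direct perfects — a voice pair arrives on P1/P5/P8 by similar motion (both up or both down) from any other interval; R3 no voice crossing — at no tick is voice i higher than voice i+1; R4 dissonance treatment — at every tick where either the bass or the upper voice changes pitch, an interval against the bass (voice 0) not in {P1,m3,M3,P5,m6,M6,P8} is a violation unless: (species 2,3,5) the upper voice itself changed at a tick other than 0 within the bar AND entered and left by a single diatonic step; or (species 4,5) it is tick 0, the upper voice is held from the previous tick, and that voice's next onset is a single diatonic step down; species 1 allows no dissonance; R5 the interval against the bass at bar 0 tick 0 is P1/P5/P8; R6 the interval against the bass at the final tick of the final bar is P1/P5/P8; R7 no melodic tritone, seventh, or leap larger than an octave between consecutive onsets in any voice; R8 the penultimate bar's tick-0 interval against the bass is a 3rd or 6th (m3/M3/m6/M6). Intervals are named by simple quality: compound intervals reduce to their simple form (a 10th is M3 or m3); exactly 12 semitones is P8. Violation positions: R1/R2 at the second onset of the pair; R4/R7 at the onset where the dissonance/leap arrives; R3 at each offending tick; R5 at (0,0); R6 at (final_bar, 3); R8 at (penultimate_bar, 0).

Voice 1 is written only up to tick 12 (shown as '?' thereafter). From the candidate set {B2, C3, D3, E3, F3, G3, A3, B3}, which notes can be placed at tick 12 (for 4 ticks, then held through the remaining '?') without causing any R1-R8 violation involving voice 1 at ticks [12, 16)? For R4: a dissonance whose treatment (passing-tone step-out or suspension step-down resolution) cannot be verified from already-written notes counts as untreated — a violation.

B2: legal
C3: violates R4
D3: legal
E3: violates R4
F3: violates R4
G3: legal
A3: violates R4
B3: violates R2,R7

{B2, D3, G3}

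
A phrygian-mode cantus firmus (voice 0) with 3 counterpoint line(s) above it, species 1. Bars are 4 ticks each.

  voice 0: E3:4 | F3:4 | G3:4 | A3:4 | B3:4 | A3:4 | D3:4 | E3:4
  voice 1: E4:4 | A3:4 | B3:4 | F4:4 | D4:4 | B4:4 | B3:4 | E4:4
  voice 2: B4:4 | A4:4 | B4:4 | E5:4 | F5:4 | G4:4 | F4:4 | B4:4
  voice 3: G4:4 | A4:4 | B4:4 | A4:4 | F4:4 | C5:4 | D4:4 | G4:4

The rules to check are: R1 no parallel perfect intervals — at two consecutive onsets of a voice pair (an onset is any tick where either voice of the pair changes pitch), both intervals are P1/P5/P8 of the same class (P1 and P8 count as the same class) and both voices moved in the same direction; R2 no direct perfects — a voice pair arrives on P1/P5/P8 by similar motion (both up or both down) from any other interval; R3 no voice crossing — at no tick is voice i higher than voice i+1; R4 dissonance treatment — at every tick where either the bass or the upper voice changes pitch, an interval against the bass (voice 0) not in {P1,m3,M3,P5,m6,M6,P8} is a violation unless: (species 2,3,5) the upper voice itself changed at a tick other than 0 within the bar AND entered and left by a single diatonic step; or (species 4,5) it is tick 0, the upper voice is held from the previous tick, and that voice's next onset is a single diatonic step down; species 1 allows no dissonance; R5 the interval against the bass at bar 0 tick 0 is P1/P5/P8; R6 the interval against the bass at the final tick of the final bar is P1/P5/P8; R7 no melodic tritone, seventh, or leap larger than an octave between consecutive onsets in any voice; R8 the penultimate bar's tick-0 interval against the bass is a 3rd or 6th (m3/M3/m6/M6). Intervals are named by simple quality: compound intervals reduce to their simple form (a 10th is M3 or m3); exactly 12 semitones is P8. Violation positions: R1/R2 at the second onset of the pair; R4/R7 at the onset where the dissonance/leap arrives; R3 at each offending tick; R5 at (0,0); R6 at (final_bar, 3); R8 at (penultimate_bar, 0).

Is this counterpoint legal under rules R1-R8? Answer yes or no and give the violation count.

No (44 violations)

bar 0: v0=E3 v1=E4 v2=B4 v3=G4 (m3)
bar 1: v0=F3 v1=A3 v2=A4 v3=A4 (M3)
bar 2: v0=G3 v1=B3 v2=B4 v3=B4 (M3)
bar 3: v0=A3 v1=F4 v2=E5 v3=A4 (P8)
bar 4: v0=B3 v1=D4 v2=F5 v3=F4 (TT)
bar 5: v0=A3 v1=B4 v2=G4 v3=C5 (m3)
bar 6: v0=D3 v1=B3 v2=F4 v3=D4 (P8)
bar 7: v0=E3 v1=E4 v2=B4 v3=G4 (m3)
  R3 @ bar0.0: B4 above G4
  R5 @ bar0.0: opens on m3
  R3 @ bar0.1: B4 above G4
  R3 @ bar0.2: B4 above G4
  R3 @ bar0.3: B4 above G4
  R2 @ bar1.0: E4/B4 P5 -> A3/A4 P8 similar
  R1 @ bar2.0: A3/A4 P8 -> B3/B4 P8 similar
  R1 @ bar2.0: A3/A4 P8 -> B3/B4 P8 similar
  R1 @ bar2.0: A4/A4 P1 -> B4/B4 P1 similar
  R2 @ bar3.0: G3/B4 M3 -> A3/E5 P5 similar
  R3 @ bar3.0: E5 above A4
  R7 @ bar3.0: B3->F4 leap 6st
  R3 @ bar3.1: E5 above A4
  R3 @ bar3.2: E5 above A4
  R3 @ bar3.3: E5 above A4
  R3 @ bar4.0: F5 above F4
  R4 @ bar4.0: B3/F5 TT untreated
  R4 @ bar4.0: B3/F4 TT untreated
  R3 @ bar4.1: F5 above F4
  R3 @ bar4.2: F5 above F4
  R3 @ bar4.3: F5 above F4
  R3 @ bar5.0: B4 above G4
  R4 @ bar5.0: A3/B4 M2 untreated
  R4 @ bar5.0: A3/G4 m7 untreated
  R7 @ bar5.0: F5->G4 leap 10st
  R3 @ bar5.1: B4 above G4
  R3 @ bar5.2: B4 above G4
  R3 @ bar5.3: B4 above G4
  R2 @ bar6.0: A3/C5 m3 -> D3/D4 P8 similar
  R3 @ bar6.0: F4 above D4
  R7 @ bar6.0: C5->D4 leap 10st
  R8 @ bar6.0: penult P8 not 3rd/6th
  R3 @ bar6.1: F4 above D4
  R3 @ bar6.2: F4 above D4
  R3 @ bar6.3: F4 above D4
  R2 @ bar7.0: D3/B3 M6 -> E3/E4 P8 similar
  R2 @ bar7.0: D3/F4 m3 -> E3/B4 P5 similar
  R2 @ bar7.0: B3/F4 TT -> E4/B4 P5 similar
  R3 @ bar7.0: B4 above G4
  R7 @ bar7.0: F4->B4 leap 6st
  R3 @ bar7.1: B4 above G4
  R3 @ bar7.2: B4 above G4
  R3 @ bar7.3: B4 above G4
  R6 @ bar7.3: closes on m3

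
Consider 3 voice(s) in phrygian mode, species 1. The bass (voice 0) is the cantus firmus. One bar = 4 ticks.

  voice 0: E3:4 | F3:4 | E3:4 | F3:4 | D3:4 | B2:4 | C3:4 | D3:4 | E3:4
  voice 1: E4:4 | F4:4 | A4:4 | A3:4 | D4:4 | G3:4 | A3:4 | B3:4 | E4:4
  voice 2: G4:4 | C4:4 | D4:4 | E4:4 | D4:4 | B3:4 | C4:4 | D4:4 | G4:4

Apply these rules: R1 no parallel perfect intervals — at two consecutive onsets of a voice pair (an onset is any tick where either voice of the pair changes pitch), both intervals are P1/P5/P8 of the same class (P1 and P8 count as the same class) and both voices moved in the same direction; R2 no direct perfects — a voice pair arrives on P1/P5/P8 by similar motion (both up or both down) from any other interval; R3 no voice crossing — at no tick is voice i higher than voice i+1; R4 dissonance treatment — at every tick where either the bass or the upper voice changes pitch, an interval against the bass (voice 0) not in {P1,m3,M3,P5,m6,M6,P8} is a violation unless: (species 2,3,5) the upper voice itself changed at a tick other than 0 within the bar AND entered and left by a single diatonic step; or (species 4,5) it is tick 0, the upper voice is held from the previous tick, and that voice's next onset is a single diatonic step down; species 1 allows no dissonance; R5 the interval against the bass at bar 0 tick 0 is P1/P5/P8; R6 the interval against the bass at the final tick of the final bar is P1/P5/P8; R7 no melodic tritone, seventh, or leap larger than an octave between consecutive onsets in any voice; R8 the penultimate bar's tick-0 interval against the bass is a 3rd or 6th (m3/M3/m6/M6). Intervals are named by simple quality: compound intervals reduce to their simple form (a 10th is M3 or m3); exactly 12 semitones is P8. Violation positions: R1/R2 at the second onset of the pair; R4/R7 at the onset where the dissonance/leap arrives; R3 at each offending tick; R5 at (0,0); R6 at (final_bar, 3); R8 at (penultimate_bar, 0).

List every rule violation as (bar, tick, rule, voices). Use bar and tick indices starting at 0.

(0, 0, R5, (0, 2))
(1, 0, R1, (0, 1))
(1, 0, R3, (1, 2))
(1, 1, R3, (1, 2))
(1, 2, R3, (1, 2))
(1, 3, R3, (1, 2))
(2, 0, R2, (1, 2))
(2, 0, R3, (1, 2))
(2, 0, R4, (0, 1))
(2, 0, R4, (0, 2))
(2, 1, R3, (1, 2))
(2, 2, R3, (1, 2))
(2, 3, R3, (1, 2))
(3, 0, R4, (0, 2))
(4, 0, R2, (0, 2))
(5, 0, R1, (0, 2))
(6, 0, R1, (0, 2))
(7, 0, R1, (0, 2))
(7, 0, R8, (0, 2))
(8, 0, R2, (0, 1))
(8, 3, R6, (0, 2))

bar 0: v0=E3 v1=E4 v2=G4 downbeat m3
bar 1: v0=F3 v1=F4 v2=C4 downbeat P5
bar 2: v0=E3 v1=A4 v2=D4 downbeat m7
bar 3: v0=F3 v1=A3 v2=E4 downbeat M7
bar 4: v0=D3 v1=D4 v2=D4 downbeat P8
bar 5: v0=B2 v1=G3 v2=B3 downbeat P8
bar 6: v0=C3 v1=A3 v2=C4 downbeat P8
bar 7: v0=D3 v1=B3 v2=D4 downbeat P8
bar 8: v0=E3 v1=E4 v2=G4 downbeat m3
  -> R5 @ bar 0 tick 0 v(0, 2): opens on m3
  -> R1 @ bar 1 tick 0 v(0, 1): E3/E4 P8 -> F3/F4 P8 similar
  -> R3 @ bar 1 tick 0 v(1, 2): F4 above C4
  -> R3 @ bar 1 tick 1 v(1, 2): F4 above C4
  -> R3 @ bar 1 tick 2 v(1, 2): F4 above C4
  -> R3 @ bar 1 tick 3 v(1, 2): F4 above C4
  -> R2 @ bar 2 tick 0 v(1, 2): F4/C4 P4 -> A4/D4 P5 similar
  -> R3 @ bar 2 tick 0 v(1, 2): A4 above D4
  -> R4 @ bar 2 tick 0 v(0, 1): E3/A4 P4 untreated
  -> R4 @ bar 2 tick 0 v(0, 2): E3/D4 m7 untreated
  -> R3 @ bar 2 tick 1 v(1, 2): A4 above D4
  -> R3 @ bar 2 tick 2 v(1, 2): A4 above D4
  -> R3 @ bar 2 tick 3 v(1, 2): A4 above D4
  -> R4 @ bar 3 tick 0 v(0, 2): F3/E4 M7 untreated
  -> R2 @ bar 4 tick 0 v(0, 2): F3/E4 M7 -> D3/D4 P8 similar
  -> R1 @ bar 5 tick 0 v(0, 2): D3/D4 P8 -> B2/B3 P8 similar
  -> R1 @ bar 6 tick 0 v(0, 2): B2/B3 P8 -> C3/C4 P8 similar
  -> R1 @ bar 7 tick 0 v(0, 2): C3/C4 P8 -> D3/D4 P8 similar
  -> R8 @ bar 7 tick 0 v(0, 2): penult P8 not 3rd/6th
  -> R2 @ bar 8 tick 0 v(0, 1): D3/B3 M6 -> E3/E4 P8 similar
  -> R6 @ bar 8 tick 3 v(0, 2): closes on m3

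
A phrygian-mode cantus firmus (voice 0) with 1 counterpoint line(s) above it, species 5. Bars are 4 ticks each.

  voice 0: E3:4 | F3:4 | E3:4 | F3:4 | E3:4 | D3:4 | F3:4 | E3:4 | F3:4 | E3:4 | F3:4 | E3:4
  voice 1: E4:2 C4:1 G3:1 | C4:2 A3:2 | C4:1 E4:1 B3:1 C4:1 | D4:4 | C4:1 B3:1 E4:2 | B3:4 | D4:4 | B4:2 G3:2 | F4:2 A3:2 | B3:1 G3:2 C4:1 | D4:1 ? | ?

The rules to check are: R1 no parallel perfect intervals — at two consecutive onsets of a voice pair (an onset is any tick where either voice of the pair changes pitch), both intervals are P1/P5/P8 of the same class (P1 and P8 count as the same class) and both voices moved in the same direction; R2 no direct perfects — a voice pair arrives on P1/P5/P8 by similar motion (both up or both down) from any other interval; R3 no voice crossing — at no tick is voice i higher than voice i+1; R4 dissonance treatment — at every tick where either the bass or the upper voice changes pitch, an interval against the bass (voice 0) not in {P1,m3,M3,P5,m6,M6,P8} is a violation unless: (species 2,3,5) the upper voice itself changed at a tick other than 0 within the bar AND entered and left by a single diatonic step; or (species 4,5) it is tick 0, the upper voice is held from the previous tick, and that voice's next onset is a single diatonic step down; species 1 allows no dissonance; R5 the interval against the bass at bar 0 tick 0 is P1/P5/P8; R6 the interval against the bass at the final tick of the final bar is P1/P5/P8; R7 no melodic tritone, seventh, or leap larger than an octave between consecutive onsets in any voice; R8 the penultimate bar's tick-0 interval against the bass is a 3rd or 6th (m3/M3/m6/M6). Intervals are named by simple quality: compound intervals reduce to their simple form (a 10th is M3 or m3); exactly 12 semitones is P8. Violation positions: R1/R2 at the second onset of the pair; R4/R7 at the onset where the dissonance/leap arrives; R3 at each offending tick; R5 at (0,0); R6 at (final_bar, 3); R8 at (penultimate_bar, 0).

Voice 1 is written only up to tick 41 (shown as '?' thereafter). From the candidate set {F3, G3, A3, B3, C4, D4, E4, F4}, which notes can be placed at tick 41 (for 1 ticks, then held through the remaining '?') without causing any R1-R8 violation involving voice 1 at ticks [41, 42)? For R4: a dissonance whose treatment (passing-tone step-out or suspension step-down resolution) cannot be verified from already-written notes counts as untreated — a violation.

{A3, C4, D4, F3, F4}

F3: legal
G3: violates R4
A3: legal
B3: violates R4
C4: legal
D4: legal
E4: violates R4
F4: legal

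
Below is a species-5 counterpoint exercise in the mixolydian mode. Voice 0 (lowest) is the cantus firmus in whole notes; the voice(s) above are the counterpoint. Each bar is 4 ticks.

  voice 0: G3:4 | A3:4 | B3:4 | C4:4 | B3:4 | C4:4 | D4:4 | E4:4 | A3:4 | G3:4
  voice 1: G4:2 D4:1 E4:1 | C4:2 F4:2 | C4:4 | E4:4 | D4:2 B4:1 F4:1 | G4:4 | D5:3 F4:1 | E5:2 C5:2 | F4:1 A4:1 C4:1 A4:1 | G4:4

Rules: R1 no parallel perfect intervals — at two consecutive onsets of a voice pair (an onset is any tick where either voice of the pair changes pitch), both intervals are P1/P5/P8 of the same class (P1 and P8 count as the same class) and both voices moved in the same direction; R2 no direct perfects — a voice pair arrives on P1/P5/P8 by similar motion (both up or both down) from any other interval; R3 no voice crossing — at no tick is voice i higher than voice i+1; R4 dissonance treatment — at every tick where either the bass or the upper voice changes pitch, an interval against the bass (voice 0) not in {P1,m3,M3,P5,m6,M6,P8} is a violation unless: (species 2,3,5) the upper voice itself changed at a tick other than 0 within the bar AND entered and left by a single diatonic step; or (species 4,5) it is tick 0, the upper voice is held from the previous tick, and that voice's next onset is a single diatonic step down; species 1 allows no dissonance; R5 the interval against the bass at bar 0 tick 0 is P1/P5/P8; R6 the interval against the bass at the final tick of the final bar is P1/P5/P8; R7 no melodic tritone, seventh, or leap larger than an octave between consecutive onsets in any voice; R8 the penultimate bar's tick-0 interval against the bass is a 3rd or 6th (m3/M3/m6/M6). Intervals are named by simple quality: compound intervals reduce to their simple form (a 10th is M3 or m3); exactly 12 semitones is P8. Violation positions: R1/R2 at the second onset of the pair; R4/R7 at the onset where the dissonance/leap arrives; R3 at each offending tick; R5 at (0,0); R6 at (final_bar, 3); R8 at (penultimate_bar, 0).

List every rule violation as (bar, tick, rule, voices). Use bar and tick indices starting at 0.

(2, 0, R4, (0, 1))
(4, 3, R4, (0, 1))
(4, 3, R7, (1,))
(5, 0, R2, (0, 1))
(6, 0, R2, (0, 1))
(7, 0, R2, (0, 1))
(7, 0, R7, (1,))
(9, 0, R1, (0, 1))

bar 0: v0=G3 v1=G4 downbeat P8
bar 1: v0=A3 v1=C4 downbeat m3
bar 2: v0=B3 v1=C4 downbeat m2
bar 3: v0=C4 v1=E4 downbeat M3
bar 4: v0=B3 v1=D4 downbeat m3
bar 5: v0=C4 v1=G4 downbeat P5
bar 6: v0=D4 v1=D5 downbeat P8
bar 7: v0=E4 v1=E5 downbeat P8
bar 8: v0=A3 v1=F4 downbeat m6
bar 9: v0=G3 v1=G4 downbeat P8
  -> R4 @ bar 2 tick 0 v(0, 1): B3/C4 m2 untreated
  -> R4 @ bar 4 tick 3 v(0, 1): B3/F4 TT untreated
  -> R7 @ bar 4 tick 3 v(1,): B4->F4 leap 6st
  -> R2 @ bar 5 tick 0 v(0, 1): B3/F4 TT -> C4/G4 P5 similar
  -> R2 @ bar 6 tick 0 v(0, 1): C4/G4 P5 -> D4/D5 P8 similar
  -> R2 @ bar 7 tick 0 v(0, 1): D4/F4 m3 -> E4/E5 P8 similar
  -> R7 @ bar 7 tick 0 v(1,): F4->E5 leap 11st
  -> R1 @ bar 9 tick 0 v(0, 1): A3/A4 P8 -> G3/G4 P8 similar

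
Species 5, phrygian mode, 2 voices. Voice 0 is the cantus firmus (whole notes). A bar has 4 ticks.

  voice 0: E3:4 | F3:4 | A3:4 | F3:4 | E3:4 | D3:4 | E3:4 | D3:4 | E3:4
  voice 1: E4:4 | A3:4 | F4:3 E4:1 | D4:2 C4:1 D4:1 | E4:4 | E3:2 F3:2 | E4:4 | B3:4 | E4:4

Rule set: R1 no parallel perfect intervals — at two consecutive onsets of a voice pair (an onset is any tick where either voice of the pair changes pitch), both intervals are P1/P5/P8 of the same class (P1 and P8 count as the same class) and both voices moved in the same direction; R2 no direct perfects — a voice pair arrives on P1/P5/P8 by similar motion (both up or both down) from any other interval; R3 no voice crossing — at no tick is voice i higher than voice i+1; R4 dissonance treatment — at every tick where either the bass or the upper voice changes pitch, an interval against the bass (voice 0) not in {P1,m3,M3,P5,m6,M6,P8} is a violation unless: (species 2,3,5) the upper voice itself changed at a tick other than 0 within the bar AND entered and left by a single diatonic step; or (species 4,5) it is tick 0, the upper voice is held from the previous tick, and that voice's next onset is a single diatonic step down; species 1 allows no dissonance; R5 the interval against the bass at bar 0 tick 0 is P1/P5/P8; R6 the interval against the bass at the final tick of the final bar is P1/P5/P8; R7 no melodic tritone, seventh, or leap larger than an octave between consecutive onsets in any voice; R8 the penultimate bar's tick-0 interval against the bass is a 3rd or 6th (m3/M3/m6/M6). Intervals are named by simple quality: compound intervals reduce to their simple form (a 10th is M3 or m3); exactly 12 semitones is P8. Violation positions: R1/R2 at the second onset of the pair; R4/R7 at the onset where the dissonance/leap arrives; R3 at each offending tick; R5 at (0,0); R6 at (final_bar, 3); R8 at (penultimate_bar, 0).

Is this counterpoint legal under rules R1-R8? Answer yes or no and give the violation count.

No (4 violations)

bar 0: v0=E3 v1=E4 (P8)
bar 1: v0=F3 v1=A3 (M3)
bar 2: v0=A3 v1=F4 (m6)
bar 3: v0=F3 v1=D4 (M6)
bar 4: v0=E3 v1=E4 (P8)
bar 5: v0=D3 v1=E3 (M2)
bar 6: v0=E3 v1=E4 (P8)
bar 7: v0=D3 v1=B3 (M6)
bar 8: v0=E3 v1=E4 (P8)
  R4 @ bar5.0: D3/E3 M2 untreated
  R2 @ bar6.0: D3/F3 m3 -> E3/E4 P8 similar
  R7 @ bar6.0: F3->E4 leap 11st
  R2 @ bar8.0: D3/B3 M6 -> E3/E4 P8 similar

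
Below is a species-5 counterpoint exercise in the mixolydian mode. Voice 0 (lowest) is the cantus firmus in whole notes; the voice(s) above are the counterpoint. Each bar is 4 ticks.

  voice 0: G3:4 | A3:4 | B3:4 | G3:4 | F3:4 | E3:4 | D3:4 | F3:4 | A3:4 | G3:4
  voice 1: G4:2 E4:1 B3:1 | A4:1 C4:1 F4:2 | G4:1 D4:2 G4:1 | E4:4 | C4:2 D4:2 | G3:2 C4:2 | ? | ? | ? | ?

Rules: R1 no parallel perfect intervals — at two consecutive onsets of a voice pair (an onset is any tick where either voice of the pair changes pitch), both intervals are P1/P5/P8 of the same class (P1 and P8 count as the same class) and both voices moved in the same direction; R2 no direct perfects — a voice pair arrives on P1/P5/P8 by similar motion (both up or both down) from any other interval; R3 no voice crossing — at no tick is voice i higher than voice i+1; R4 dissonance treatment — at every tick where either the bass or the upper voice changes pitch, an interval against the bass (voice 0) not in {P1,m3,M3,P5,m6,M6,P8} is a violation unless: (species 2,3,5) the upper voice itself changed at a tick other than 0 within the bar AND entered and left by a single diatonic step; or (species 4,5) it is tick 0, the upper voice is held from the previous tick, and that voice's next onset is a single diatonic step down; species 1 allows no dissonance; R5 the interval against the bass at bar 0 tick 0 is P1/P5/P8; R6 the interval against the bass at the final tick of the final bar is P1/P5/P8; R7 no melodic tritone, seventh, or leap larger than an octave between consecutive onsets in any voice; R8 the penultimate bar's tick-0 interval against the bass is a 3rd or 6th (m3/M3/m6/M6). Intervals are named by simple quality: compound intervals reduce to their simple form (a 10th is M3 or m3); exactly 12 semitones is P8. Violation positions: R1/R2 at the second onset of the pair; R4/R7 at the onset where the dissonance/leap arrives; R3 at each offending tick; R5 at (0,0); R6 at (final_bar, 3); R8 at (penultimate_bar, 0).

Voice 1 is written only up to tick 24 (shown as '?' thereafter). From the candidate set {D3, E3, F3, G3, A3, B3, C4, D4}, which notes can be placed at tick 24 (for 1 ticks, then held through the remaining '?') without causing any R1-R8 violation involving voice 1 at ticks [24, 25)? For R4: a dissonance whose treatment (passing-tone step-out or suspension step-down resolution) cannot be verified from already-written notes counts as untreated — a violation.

D3: violates R2,R7
E3: violates R4
F3: legal
G3: violates R4
A3: violates R2
B3: legal
C4: violates R4
D4: legal

{B3, D4, F3}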